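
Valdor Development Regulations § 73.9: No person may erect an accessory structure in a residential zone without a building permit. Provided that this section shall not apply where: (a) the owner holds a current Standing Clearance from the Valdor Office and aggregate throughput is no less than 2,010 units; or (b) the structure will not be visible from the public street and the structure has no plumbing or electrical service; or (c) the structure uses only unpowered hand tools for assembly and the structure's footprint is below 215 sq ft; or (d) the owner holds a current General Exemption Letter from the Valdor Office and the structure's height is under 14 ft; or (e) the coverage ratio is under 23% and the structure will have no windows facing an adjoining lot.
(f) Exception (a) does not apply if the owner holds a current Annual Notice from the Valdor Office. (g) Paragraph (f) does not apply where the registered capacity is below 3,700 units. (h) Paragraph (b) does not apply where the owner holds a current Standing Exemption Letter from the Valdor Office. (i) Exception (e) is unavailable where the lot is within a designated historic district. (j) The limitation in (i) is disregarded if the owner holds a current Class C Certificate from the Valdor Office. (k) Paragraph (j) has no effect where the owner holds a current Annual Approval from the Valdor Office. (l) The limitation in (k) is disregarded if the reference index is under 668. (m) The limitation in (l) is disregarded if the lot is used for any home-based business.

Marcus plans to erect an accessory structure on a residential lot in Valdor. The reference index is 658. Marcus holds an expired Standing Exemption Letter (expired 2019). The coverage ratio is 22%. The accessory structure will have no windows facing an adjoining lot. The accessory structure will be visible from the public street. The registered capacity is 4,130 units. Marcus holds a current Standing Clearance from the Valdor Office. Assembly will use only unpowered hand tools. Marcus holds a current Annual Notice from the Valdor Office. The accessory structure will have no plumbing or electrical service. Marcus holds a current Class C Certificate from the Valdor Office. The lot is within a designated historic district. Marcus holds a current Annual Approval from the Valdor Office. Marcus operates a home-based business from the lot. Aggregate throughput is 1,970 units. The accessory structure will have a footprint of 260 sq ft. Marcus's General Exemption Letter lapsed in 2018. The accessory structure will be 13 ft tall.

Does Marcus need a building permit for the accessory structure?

Exception (a) fails — aggregate throughput is 1,970 units, short of 2,010 units.
Exception (b) fails — the structure will be visible from the street.
Exception (c) does not apply: the structure's footprint is 260 sq ft, not below 215 sq ft.
Exception (d) requires that the owner holds a current General Exemption Letter from the Valdor Office; but there is no General Exemption Letter in force, so (d) is unavailable.
Exception (e)'s conditions are all satisfied: the coverage ratio is 22%, under the 23% limit; no windows face an adjoining lot. However, paragraphs (i)–(m) must be considered: (i) operates against (e): the lot is in a historic district. (j) would limit (i) — a current Class C Certificate is held — but (k) sets (j) aside: (k) is triggered — a current Annual Approval is held. (l) would limit (k) — the reference index is 658, under the 668 limit — but (m) sets (l) aside: (m) operates against (l): a home-based business operates on the lot. (e) is therefore removed.
No exception applies. The general rule governs.

Yes — Marcus must obtain a building permit.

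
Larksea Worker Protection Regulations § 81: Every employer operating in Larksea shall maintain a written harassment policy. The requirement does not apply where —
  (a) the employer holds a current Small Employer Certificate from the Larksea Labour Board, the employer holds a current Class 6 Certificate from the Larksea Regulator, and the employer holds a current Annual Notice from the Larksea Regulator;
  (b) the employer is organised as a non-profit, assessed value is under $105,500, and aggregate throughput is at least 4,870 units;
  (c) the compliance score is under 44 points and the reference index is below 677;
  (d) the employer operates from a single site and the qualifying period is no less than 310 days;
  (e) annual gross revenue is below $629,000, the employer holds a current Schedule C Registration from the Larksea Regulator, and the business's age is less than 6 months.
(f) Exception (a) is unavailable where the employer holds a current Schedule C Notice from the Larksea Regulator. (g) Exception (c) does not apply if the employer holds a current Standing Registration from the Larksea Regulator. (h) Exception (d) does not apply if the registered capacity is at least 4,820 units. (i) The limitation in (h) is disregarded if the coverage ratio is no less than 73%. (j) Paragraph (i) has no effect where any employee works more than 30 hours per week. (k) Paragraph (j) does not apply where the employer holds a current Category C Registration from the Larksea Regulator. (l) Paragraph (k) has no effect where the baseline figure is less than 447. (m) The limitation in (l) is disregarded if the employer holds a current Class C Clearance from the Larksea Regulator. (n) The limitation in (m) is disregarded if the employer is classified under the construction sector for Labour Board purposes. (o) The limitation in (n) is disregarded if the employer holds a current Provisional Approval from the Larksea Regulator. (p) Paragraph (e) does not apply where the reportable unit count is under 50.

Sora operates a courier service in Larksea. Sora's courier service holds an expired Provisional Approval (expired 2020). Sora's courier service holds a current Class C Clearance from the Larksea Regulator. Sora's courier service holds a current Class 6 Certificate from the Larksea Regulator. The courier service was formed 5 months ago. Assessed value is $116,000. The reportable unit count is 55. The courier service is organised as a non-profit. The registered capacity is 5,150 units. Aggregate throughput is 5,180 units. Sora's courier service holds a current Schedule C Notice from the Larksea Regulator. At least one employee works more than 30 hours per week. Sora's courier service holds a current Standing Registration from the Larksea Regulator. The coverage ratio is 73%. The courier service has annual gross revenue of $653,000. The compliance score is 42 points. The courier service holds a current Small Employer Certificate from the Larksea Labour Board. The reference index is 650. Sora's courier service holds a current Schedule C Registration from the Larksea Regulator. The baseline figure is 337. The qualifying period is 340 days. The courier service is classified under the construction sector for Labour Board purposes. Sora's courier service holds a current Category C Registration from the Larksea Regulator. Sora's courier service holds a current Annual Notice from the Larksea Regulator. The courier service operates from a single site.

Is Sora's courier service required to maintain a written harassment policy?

Exception (a) is satisfied on its face — a current Small Employer Certificate is held; a current Class 6 Certificate is held; a current Annual Notice is held. Turning to paragraph (f): (f) operates against (a): a current Schedule C Notice is held. Exception (a) does not apply.
Exception (b) does not apply: assessed value is $116,000, not under $105,500.
Exception (c)'s conditions are all satisfied: the compliance score is 42 points, under the 44 points limit; the reference index is 650, below the 677 limit. But: (g) operates against (c): a current Standing Registration is held. (c) is therefore removed.
Exception (d)'s conditions are all satisfied: the employer operates from a single site; the qualifying period is 340 days, meeting the 310 days threshold. However, paragraphs (h)–(o) must be considered: (h) applies — the registered capacity is 5,150 units, meeting the 4,820 units threshold. (i) would limit (h) — the coverage ratio is 73%, meeting the 73% threshold — but (j) sets (i) aside: (j) is triggered — at least one employee exceeds 30 hours/week. (k) is triggered (a current Category C Registration is held), but is set aside by (l): (l) operates against (k): the baseline figure is 337, less than the 447 limit. (m) would limit (l) — a current Class C Clearance is held — but (n) sets (m) aside: (n) applies — the courier service is classified under the construction sector. (o), which would lift (n), is not engaged — the Provisional Approval is not current. (d) is therefore removed.
Exception (e) does not apply: annual gross revenue is $653,000, not below $629,000.
None of the exceptions is available; § 81 applies in full.

Yes — Sora's courier service must maintain a written harassment policy.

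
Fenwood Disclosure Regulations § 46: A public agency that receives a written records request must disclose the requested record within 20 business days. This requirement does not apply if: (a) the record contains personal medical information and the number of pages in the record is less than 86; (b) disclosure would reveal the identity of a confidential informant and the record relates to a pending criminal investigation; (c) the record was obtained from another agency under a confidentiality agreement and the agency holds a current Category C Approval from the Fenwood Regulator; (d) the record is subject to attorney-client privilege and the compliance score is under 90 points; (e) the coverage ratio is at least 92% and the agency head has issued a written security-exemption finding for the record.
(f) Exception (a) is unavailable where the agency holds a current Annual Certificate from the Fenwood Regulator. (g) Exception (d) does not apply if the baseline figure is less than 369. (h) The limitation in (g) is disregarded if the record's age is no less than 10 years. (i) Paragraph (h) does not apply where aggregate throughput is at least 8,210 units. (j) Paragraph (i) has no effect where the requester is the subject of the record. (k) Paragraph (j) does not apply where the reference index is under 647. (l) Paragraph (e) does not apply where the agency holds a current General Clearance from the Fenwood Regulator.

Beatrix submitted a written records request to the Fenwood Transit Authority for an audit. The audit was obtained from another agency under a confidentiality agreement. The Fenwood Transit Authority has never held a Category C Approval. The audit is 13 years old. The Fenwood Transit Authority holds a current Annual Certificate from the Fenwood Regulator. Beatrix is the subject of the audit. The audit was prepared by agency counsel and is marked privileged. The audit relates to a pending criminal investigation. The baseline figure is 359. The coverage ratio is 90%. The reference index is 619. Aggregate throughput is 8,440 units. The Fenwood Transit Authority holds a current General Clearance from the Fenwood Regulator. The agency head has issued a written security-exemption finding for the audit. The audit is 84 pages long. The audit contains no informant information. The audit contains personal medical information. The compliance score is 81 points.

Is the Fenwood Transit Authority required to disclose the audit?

Yes — the Fenwood Transit Authority must disclose the audit.

Exception (a) is satisfied on its face — the audit contains personal medical information; the number of pages in the record is 84, less than the 86 limit. Turning to paragraph (f): (f) operates against (a): a current Annual Certificate is held. Exception (a) does not apply.
Exception (b) fails — the audit contains no informant information.
Exception (c) requires that the agency holds a current Category C Approval from the Fenwood Regulator; but there is no Category C Approval in force, so (c) is unavailable.
Exception (d)'s conditions are all satisfied: the audit is privileged; the compliance score is 81 points, under the 90 points limit. Turning to paragraphs (g)–(k): (g) operates against (d): the baseline figure is 359, less than the 369 limit. (h) is triggered (the record's age is 13 years, meeting the 10 years threshold), but yields to (i): (i) is engaged — aggregate throughput is 8,440 units, meeting the 8,210 units threshold. (j) applies (Beatrix is the subject of the audit), but is set aside by (k): (k) operates against (j): the reference index is 619, under the 647 limit. So (d) is unavailable.
Exception (e) fails — the coverage ratio is 90%, short of 92%.
Every exception is unavailable, so the rule governs.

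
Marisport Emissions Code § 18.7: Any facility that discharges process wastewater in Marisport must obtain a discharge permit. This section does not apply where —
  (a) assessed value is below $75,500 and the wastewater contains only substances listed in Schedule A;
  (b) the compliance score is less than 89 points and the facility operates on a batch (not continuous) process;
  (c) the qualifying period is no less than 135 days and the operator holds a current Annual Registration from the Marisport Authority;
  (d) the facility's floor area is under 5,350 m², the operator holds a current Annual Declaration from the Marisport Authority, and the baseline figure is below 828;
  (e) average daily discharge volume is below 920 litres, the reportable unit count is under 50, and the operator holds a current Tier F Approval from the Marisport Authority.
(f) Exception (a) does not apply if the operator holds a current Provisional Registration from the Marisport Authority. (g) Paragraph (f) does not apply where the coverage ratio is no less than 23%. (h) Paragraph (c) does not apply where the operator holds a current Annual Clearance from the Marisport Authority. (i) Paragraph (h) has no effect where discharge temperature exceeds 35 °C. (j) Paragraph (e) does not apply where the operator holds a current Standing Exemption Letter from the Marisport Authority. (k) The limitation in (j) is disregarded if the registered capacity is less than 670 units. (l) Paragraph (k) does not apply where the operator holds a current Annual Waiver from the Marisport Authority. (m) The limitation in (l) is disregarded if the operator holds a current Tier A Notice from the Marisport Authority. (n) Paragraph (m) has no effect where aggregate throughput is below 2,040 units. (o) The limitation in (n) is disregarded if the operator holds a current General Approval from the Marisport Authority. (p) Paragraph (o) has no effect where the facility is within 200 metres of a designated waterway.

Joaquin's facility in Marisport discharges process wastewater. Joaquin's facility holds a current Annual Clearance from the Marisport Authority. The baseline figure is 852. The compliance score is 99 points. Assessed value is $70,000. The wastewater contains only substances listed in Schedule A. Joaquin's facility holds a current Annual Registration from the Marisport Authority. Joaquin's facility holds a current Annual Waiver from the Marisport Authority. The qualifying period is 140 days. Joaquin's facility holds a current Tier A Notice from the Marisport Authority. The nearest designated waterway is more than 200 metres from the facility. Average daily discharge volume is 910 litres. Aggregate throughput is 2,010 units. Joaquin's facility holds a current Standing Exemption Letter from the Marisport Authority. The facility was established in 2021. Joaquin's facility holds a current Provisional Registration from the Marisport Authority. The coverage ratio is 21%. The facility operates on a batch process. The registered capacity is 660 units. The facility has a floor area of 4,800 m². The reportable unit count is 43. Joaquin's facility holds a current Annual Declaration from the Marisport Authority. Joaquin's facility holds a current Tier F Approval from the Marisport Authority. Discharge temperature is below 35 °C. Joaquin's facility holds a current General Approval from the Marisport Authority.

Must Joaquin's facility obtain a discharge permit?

No — exception (e) applies; Joaquin's facility is not required to obtain a discharge permit.

All of (a)'s requirements are met (assessed value is $70,000, below the $75,500 limit; the wastewater is Schedule-A-only). But applying paragraphs (f)–(g): (f) applies — a current Provisional Registration is held. (g), which would lift (f), is not engaged — the coverage ratio is 21%, short of 23%. So (a) is unavailable.
Exception (b) does not apply: the compliance score is 99 points, not less than 89 points.
Exception (c): the qualifying period is 140 days, meeting the 135 days threshold; a current Annual Registration is held — every condition holds. But: (h) is engaged — a current Annual Clearance is held. (i) is inapplicable (discharge temperature is below 35 °C), so (h) stands. Exception (c) does not apply.
Exception (d) does not apply: the baseline figure is 852, not below 828.
Exception (e): average daily discharge volume is 910 litres, below the 920 litres limit; the reportable unit count is 43, under the 50 limit; a current Tier F Approval is held — every condition holds. Applying paragraphs (j)–(p): (j) is triggered (a current Standing Exemption Letter is held), but is itself disapplied by (k): (k) operates against (j): the registered capacity is 660 units, less than the 670 units limit. (l) is engaged (a current Annual Waiver is held), but is overridden by (m): (m) operates against (l): a current Tier A Notice is held. (n) would limit (m) — aggregate throughput is 2,010 units, below the 2,040 units limit — but (o) sets (n) aside: (o) is engaged — a current General Approval is held. (p) is inapplicable (the facility is more than 200 m from any designated waterway), so (o) stands. So (e) applies.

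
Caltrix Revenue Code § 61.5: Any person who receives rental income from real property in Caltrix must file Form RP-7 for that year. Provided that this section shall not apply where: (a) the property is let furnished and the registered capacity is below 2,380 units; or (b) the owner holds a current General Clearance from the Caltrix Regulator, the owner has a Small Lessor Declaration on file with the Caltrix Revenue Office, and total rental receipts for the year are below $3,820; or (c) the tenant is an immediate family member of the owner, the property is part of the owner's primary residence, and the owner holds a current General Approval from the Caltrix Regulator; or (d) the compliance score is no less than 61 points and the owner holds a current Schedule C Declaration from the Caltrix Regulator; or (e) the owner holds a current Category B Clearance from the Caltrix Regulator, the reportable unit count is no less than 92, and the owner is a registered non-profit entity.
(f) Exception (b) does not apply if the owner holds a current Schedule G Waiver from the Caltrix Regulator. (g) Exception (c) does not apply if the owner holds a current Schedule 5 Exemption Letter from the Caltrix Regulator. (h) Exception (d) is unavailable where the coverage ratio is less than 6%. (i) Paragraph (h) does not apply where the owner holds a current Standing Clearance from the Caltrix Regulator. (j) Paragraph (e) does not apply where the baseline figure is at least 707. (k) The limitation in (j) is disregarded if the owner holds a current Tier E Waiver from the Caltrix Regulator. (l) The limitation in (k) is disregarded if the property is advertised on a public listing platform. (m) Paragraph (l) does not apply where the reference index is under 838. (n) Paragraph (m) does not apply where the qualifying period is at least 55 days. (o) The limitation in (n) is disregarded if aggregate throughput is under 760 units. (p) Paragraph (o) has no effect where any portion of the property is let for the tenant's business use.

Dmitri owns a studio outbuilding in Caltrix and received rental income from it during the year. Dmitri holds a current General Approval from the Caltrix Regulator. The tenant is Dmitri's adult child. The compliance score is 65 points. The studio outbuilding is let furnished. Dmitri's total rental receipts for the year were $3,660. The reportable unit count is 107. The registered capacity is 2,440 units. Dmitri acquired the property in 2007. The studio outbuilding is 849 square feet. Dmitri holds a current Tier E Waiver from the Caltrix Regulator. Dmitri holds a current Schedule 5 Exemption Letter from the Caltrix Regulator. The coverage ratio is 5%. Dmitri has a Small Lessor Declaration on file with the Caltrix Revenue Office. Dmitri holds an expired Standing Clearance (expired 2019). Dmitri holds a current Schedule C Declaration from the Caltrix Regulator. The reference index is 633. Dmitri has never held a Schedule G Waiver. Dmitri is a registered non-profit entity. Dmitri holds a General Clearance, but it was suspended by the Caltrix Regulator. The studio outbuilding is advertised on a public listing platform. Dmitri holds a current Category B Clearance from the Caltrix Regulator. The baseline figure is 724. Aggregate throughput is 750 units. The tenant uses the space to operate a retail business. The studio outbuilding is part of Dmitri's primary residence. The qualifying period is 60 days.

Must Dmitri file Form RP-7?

Yes — Dmitri must file Form RP-7.

Exception (a) requires that the registered capacity is below 2,380 units; but the registered capacity is 2,440 units, not below 2,380 units, so (a) is unavailable.
Exception (b) requires that the owner holds a current General Clearance from the Caltrix Regulator; but no current General Clearance is held, so (b) is unavailable.
Exception (c) is satisfied on its face — the tenant is an immediate family member; the studio outbuilding is part of the primary residence; a current General Approval is held. But: (g) operates against (c): a current Schedule 5 Exemption Letter is held. Exception (c) does not apply.
Exception (d) is satisfied on its face — the compliance score is 65 points, meeting the 61 points threshold; a current Schedule C Declaration is held. But applying paragraphs (h)–(i): (h) operates against (d): the coverage ratio is 5%, less than the 6% limit. (i) is not triggered (there is no Standing Clearance in force), so (h) stands. (d) is therefore removed.
Exception (e): a current Category B Clearance is held; the reportable unit count is 107, meeting the 92 threshold; Dmitri is a registered non-profit — every condition holds. However, paragraphs (j)–(p) must be considered: (j) applies — the baseline figure is 724, meeting the 707 threshold. (k) would limit (j) — a current Tier E Waiver is held — but (l) sets (k) aside: (l) operates against (k): the property is publicly advertised. (m) would limit (l) — the reference index is 633, under the 838 limit — but (n) sets (m) aside: (n) operates against (m): the qualifying period is 60 days, meeting the 55 days threshold. (o) operates (aggregate throughput is 750 units, under the 760 units limit), but is overridden by (p): (p) is triggered — the space is let for business use. Exception (e) does not apply.
No exception displaces § 61.5.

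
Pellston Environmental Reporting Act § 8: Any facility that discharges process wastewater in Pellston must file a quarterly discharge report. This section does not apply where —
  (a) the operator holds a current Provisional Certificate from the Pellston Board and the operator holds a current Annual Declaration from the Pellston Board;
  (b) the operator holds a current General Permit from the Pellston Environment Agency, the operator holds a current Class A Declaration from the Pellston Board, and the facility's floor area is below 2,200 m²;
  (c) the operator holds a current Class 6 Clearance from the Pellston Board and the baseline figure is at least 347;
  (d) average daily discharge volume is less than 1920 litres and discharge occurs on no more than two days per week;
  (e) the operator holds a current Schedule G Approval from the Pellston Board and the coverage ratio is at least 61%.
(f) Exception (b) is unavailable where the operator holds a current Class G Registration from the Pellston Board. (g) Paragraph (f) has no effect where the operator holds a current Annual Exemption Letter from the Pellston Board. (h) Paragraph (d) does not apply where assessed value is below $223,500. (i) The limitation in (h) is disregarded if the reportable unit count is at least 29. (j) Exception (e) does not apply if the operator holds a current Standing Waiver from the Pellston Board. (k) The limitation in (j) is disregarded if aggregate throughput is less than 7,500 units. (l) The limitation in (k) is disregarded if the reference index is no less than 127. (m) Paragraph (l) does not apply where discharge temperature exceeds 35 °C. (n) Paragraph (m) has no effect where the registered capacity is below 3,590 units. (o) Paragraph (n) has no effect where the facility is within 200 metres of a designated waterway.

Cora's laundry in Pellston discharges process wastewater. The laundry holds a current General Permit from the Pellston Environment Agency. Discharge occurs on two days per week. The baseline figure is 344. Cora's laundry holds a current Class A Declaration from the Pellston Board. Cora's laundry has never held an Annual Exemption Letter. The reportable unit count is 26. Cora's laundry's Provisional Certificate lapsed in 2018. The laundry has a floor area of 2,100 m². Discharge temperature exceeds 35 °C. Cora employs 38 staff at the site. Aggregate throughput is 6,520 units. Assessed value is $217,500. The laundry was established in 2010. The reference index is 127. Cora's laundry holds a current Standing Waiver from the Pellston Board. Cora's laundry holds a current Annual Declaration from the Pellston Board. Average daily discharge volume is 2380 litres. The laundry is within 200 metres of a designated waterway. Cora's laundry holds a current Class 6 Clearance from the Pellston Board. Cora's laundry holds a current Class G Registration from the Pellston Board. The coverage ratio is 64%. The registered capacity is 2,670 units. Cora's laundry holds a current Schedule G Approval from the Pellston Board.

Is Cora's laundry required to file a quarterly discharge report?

Exception (a) fails — there is no Provisional Certificate in force.
Exception (b): a current General Permit is held; a current Class A Declaration is held; the facility's floor area is 2,100 m², below the 2,200 m² limit — every condition holds. But: (f) operates against (b): a current Class G Registration is held. (g) is not engaged (no current Annual Exemption Letter is held), so (f) stands. So (b) is unavailable.
Exception (c) requires that the baseline figure is at least 347; but the baseline figure is 344, short of 347, so (c) is unavailable.
Exception (d) fails — average daily discharge volume is 2380 litres, not less than 1920 litres.
Exception (e)'s conditions are all satisfied: a current Schedule G Approval is held; the coverage ratio is 64%, meeting the 61% threshold. Applying paragraphs (j)–(o): (j) operates (a current Standing Waiver is held), but is itself disapplied by (k): (k) operates against (j): aggregate throughput is 6,520 units, less than the 7,500 units limit. (l) is triggered (the reference index is 127, meeting the 127 threshold), but is itself disapplied by (m): (m) operates against (l): discharge temperature exceeds 35 °C. (n) applies (the registered capacity is 2,670 units, below the 3,590 units limit), but yields to (o): (o) is triggered — the laundry is within 200 m of a designated waterway. (e) remains available.

No — exception (e) applies; Cora's laundry is not required to file a quarterly discharge report.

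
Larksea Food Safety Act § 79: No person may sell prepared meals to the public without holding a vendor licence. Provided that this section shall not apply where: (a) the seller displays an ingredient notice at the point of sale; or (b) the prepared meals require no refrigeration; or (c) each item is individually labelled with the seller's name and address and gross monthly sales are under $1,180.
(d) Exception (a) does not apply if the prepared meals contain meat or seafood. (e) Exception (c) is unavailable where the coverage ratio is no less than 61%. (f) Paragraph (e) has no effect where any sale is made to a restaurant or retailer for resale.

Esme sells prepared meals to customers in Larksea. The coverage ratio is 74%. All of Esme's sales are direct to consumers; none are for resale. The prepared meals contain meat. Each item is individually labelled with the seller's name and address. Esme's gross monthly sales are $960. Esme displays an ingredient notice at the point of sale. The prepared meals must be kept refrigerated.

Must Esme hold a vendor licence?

Yes — Esme must hold a vendor licence.

Exception (a)'s conditions are all satisfied: an ingredient notice is displayed. But: (d) operates against (a): the prepared meals contain meat. Exception (a) does not apply.
Exception (b) does not apply: the prepared meals require refrigeration.
All of (c)'s requirements are met (items are individually labelled; gross monthly sales are $960, under the $1,180 limit). But: (e) operates against (c): the coverage ratio is 74%, meeting the 61% threshold. (f), which would lift (e), does not operate here — no sales are for resale. Exception (c) does not apply.
No exception displaces § 79.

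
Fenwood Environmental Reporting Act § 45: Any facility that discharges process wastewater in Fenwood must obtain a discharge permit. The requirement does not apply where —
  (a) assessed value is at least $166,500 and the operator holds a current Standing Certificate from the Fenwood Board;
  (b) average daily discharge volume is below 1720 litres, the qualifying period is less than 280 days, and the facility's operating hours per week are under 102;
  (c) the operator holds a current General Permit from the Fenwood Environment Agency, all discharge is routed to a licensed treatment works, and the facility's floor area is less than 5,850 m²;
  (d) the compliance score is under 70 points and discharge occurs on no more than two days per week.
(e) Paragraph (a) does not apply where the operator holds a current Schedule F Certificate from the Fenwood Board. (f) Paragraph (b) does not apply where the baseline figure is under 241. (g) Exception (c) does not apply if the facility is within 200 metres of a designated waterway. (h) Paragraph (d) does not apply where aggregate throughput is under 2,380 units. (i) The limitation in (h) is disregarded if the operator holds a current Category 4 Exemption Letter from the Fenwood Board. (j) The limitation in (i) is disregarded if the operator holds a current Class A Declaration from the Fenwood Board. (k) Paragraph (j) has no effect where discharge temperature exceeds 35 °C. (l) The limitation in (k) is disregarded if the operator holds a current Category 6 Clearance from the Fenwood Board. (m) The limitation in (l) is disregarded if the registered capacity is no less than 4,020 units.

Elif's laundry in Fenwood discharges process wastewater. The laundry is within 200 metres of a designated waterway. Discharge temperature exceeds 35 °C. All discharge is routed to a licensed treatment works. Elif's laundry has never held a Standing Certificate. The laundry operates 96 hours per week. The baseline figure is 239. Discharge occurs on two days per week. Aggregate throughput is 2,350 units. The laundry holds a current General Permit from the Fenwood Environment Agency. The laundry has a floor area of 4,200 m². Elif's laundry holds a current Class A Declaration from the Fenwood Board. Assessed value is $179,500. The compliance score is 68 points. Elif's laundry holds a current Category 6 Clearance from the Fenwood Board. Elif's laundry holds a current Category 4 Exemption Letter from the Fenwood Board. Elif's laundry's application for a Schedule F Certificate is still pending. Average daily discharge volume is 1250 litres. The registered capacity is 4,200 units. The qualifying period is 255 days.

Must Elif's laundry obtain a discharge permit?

Exception (a) does not apply: there is no Standing Certificate in force.
Exception (b)'s conditions are all satisfied: average daily discharge volume is 1250 litres, below the 1720 litres limit; the qualifying period is 255 days, less than the 280 days limit; the facility's operating hours per week are 96, under the 102 limit. However, paragraph (f) must be considered: (f) operates — the baseline figure is 239, under the 241 limit. (b) is therefore removed.
Exception (c): a current General Permit is held; discharge is routed to a licensed treatment works; the facility's floor area is 4,200 m², less than the 5,850 m² limit — every condition holds. But applying paragraph (g): (g) operates — the laundry is within 200 m of a designated waterway. Exception (c) does not apply.
All of (d)'s requirements are met (the compliance score is 68 points, under the 70 points limit; discharge occurs on no more than two days per week). As to paragraphs (h)–(m): (h) operates (aggregate throughput is 2,350 units, under the 2,380 units limit), but is itself disapplied by (i): (i) operates against (h): a current Category 4 Exemption Letter is held. (j) would limit (i) — a current Class A Declaration is held — but (k) sets (j) aside: (k) operates against (j): discharge temperature exceeds 35 °C. (l) would limit (k) — a current Category 6 Clearance is held — but (m) sets (l) aside: (m) operates against (l): the registered capacity is 4,200 units, meeting the 4,020 units threshold. So (d) applies.

No — exception (d) applies; Elif's laundry is not required to obtain a discharge permit.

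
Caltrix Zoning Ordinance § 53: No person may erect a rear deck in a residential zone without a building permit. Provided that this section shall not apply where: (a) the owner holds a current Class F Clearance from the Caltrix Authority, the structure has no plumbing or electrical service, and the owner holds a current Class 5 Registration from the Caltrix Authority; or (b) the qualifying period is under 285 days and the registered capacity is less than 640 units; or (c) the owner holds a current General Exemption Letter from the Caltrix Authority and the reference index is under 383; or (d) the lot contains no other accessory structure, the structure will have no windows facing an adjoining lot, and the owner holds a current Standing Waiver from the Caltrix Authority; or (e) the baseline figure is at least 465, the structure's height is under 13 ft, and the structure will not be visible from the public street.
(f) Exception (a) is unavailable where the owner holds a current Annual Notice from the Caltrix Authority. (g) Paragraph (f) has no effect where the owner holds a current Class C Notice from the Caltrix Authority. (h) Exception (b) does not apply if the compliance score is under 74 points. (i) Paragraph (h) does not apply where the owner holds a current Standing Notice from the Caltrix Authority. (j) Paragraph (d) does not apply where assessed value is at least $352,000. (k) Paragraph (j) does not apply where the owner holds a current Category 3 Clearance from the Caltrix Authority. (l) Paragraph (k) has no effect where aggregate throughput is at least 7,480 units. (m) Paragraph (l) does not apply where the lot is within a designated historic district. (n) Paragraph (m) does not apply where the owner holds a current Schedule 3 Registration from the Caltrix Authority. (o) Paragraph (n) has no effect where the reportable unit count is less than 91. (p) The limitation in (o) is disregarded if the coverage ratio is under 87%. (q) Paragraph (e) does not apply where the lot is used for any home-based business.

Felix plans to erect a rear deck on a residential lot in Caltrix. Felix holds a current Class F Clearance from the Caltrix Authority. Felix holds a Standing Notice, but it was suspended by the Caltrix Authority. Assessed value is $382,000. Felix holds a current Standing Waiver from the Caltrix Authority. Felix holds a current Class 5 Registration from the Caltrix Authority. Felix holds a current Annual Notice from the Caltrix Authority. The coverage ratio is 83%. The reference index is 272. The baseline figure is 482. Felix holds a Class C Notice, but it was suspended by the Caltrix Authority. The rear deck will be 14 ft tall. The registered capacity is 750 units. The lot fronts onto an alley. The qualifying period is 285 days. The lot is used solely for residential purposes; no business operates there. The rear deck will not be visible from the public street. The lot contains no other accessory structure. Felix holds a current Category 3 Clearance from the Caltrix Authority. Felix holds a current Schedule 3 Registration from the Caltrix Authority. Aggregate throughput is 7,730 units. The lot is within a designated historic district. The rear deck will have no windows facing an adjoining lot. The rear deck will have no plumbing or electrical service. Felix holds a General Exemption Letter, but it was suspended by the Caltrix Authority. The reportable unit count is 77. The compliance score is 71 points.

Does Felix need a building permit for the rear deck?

Yes — Felix must obtain a building permit.

Exception (a) is satisfied on its face — a current Class F Clearance is held; there is no plumbing or electrical service; a current Class 5 Registration is held. But: (f) is triggered — a current Annual Notice is held. (g), which would lift (f), is not triggered — there is no Class C Notice in force. (a) is therefore removed.
Exception (b) requires that the qualifying period is under 285 days; but the qualifying period is 285 days, not under 285 days, so (b) is unavailable.
Exception (c) fails — no current General Exemption Letter is held.
Exception (d)'s conditions are all satisfied: the lot has no other accessory structure; no windows face an adjoining lot; a current Standing Waiver is held. But: (j) applies — assessed value is $382,000, meeting the $352,000 threshold. (k) is triggered (a current Category 3 Clearance is held), but yields to (l): (l) operates — aggregate throughput is 7,730 units, meeting the 7,480 units threshold. (m) applies (the lot is in a historic district), but is overridden by (n): (n) operates against (m): a current Schedule 3 Registration is held. (o) would limit (n) — the reportable unit count is 77, less than the 91 limit — but (p) sets (o) aside: (p) operates against (o): the coverage ratio is 83%, under the 87% limit. (d) is therefore removed.
Exception (e) fails — the structure's height is 14 ft, not under 13 ft.
Every exception is unavailable, so the rule governs.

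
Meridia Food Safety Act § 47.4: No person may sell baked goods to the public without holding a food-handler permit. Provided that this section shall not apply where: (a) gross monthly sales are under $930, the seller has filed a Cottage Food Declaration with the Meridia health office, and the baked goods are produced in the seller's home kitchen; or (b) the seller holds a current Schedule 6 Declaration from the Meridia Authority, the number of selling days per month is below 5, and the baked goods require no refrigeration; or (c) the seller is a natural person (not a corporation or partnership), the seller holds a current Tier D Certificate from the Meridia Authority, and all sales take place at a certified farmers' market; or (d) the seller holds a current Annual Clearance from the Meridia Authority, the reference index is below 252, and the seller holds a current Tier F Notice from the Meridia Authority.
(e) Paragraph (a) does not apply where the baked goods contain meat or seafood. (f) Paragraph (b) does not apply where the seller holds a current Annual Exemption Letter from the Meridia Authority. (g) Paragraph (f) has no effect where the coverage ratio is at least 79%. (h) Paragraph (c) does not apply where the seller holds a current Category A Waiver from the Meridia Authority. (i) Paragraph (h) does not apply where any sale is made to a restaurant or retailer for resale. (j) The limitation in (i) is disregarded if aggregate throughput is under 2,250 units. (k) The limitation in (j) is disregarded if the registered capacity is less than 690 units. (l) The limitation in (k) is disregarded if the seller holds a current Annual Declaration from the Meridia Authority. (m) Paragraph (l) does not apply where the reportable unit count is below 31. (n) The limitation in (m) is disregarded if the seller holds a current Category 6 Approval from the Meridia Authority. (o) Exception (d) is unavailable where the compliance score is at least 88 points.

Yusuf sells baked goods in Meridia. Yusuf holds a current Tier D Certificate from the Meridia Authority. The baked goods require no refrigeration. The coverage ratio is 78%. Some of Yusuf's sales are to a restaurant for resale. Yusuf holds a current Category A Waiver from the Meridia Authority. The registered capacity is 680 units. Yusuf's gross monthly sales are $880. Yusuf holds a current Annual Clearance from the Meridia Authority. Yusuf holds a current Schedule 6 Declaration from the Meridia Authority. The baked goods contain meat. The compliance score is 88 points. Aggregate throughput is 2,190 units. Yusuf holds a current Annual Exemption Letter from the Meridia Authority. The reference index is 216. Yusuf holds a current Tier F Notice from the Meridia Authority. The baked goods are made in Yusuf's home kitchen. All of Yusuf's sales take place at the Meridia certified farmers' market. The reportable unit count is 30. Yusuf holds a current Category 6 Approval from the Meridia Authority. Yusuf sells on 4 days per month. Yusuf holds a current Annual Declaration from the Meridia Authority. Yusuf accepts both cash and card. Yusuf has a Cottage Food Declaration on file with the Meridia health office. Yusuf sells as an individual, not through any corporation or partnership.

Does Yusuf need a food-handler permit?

Yes — Yusuf must hold a food-handler permit.

Exception (a): gross monthly sales are $880, under the $930 limit; a Cottage Food Declaration is on file; the baked goods are home-kitchen produced — every condition holds. Turning to paragraph (e): (e) operates against (a): the baked goods contain meat. So (a) is unavailable.
Exception (b): a current Schedule 6 Declaration is held; the number of selling days per month is 4, below the 5 limit; the baked goods are shelf-stable — every condition holds. But applying paragraphs (f)–(g): (f) operates against (b): a current Annual Exemption Letter is held. (g), which would lift (f), is not triggered — the coverage ratio is 78%, short of 79%. Exception (b) does not apply.
Exception (c)'s conditions are all satisfied: the seller is a natural person; a current Tier D Certificate is held; all sales are at a certified farmers' market. But applying paragraphs (h)–(n): (h) operates against (c): a current Category A Waiver is held. (i) would limit (h) — some sales are to a restaurant for resale — but (j) sets (i) aside: (j) operates against (i): aggregate throughput is 2,190 units, under the 2,250 units limit. (k) is triggered (the registered capacity is 680 units, less than the 690 units limit), but is overridden by (l): (l) is triggered — a current Annual Declaration is held. (m) would limit (l) — the reportable unit count is 30, below the 31 limit — but (n) sets (m) aside: (n) operates against (m): a current Category 6 Approval is held. Exception (c) does not apply.
All of (d)'s requirements are met (a current Annual Clearance is held; the reference index is 216, below the 252 limit; a current Tier F Notice is held). Turning to paragraph (o): (o) operates against (d): the compliance score is 88 points, meeting the 88 points threshold. (d) is therefore removed.
No exception displaces § 47.4.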